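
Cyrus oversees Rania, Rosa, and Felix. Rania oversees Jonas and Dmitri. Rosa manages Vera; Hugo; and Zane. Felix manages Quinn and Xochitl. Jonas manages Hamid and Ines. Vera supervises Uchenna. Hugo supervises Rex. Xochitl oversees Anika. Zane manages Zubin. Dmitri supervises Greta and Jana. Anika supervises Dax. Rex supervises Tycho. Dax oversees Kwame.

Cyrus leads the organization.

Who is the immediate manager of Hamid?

Hamid reports directly to Jonas.

Jonas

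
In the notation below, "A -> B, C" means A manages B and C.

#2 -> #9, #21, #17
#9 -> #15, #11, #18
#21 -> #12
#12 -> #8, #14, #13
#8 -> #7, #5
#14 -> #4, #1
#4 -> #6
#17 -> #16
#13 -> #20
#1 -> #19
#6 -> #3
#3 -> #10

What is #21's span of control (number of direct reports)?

#21 directly manages #12. That is 1 direct report.

1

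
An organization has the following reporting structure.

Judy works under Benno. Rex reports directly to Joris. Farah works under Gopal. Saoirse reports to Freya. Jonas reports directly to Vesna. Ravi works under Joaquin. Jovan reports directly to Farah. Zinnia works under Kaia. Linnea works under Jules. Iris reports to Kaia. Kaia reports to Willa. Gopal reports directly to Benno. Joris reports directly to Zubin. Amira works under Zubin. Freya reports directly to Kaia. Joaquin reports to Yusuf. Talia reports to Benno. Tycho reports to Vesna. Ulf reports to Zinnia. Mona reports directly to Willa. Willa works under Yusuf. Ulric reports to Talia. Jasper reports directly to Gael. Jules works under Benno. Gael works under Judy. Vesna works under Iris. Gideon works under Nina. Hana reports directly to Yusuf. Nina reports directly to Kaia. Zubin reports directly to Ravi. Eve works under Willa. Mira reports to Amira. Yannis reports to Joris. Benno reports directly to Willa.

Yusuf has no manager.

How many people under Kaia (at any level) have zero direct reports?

5

The people in Kaia's organization with no one reporting to them are Saoirse, Ulf, Jonas, Tycho, Gideon. That is 5.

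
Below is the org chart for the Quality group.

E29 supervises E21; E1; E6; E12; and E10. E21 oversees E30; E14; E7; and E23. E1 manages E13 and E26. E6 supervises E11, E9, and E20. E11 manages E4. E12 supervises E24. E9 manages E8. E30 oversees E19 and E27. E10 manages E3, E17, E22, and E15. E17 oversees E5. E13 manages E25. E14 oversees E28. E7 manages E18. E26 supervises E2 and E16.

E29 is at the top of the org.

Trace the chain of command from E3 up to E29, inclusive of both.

E3 -> E10 -> E29

E3 reports to E10. E10 reports to E29. E29 is at the top.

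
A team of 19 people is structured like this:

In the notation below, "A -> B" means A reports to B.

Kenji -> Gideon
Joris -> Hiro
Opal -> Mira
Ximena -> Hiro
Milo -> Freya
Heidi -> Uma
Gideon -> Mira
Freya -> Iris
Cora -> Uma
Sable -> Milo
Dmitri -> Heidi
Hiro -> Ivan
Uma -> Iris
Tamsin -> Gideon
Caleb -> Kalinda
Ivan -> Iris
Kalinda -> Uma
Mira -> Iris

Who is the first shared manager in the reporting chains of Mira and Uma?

Iris

Mira's chain of managers is Iris. Uma's chain of managers is Iris. The first manager that appears in both chains is Iris.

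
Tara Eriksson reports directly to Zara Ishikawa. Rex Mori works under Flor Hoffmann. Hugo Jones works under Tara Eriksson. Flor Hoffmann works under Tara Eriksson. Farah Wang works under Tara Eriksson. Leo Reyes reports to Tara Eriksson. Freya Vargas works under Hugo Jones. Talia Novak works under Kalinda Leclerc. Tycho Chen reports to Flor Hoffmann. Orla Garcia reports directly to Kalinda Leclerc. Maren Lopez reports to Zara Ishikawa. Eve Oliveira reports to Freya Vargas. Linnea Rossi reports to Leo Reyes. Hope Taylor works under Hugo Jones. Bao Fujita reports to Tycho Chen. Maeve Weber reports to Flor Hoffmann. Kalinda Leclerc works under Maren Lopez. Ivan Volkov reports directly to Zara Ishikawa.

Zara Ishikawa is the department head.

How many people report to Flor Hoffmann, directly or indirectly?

4

Flor Hoffmann directly manages Rex Mori, Tycho Chen, Maeve Weber. Rex Mori has no reports. Under Tycho Chen: Bao Fujita (1). Maeve Weber has no reports. So Flor Hoffmann's organization is 3 direct reports plus everyone under them: 1 + 2 + 1 = 4.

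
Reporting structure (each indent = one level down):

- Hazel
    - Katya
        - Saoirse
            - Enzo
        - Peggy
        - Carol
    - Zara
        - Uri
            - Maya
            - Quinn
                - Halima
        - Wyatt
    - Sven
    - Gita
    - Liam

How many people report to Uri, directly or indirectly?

Uri directly manages Maya, Quinn. Maya has no reports. Under Quinn: Halima (1). So Uri's organization is 2 direct reports plus everyone under them: 1 + 2 = 3.

3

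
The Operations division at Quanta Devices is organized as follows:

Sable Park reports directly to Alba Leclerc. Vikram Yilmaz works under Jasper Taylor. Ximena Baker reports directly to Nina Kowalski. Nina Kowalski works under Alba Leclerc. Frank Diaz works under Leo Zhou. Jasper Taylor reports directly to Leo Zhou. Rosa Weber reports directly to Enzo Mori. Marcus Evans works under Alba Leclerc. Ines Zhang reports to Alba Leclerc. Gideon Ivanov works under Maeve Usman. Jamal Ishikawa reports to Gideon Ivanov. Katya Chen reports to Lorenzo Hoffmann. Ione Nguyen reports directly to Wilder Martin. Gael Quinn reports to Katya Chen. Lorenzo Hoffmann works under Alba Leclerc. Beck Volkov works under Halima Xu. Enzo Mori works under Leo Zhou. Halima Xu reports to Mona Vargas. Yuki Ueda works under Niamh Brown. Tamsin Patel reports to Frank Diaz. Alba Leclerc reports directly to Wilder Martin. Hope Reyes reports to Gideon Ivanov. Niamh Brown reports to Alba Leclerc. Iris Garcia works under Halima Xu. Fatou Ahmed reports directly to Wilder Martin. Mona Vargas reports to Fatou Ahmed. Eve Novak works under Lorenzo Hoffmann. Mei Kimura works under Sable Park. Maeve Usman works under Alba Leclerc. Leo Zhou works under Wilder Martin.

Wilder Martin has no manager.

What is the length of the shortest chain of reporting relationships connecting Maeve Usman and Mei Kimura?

Maeve Usman is 1 level below Alba Leclerc, and Mei Kimura is 2 levels below Alba Leclerc (their lowest common manager). The shortest path runs up from Maeve Usman to Alba Leclerc and back down to Mei Kimura: 1 + 2 = 3 links.

3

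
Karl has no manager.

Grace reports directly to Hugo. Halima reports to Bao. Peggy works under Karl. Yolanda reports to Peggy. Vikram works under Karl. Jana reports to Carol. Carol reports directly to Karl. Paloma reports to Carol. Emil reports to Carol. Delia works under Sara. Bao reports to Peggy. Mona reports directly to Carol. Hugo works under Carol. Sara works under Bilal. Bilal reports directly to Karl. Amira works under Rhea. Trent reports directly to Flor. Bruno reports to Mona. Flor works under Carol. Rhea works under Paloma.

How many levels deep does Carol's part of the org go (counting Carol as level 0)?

The longest chain under Carol runs Carol → Paloma → Rhea → Amira, which is 3 levels below Carol.

3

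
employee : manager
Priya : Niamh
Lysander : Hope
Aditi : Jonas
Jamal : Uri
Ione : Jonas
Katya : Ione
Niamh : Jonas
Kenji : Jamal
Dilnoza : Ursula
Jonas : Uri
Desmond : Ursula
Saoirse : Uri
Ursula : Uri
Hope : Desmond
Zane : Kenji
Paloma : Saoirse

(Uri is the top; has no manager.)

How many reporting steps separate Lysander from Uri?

Chain from Lysander up to Uri: Lysander → Hope → Desmond → Ursula → Uri. That is 4 steps up, so Lysander is 4 levels below Uri.

4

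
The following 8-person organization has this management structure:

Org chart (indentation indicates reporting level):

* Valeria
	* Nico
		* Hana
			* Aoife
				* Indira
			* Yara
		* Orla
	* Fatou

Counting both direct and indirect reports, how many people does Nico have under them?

5

Nico directly manages Hana, Orla. Under Hana: Yara, Aoife, Indira (3). Orla has no reports. So Nico's organization is 2 direct reports plus everyone under them: 4 + 1 = 5.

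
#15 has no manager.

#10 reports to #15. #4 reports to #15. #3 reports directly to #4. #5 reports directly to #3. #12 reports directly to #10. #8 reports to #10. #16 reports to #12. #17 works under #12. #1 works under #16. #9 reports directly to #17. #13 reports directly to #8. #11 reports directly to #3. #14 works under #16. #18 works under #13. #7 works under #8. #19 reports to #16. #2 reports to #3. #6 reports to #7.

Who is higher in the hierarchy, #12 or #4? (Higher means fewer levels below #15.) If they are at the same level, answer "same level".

#4

#12 is 2 levels below #15; #4 is 1. #4 is higher.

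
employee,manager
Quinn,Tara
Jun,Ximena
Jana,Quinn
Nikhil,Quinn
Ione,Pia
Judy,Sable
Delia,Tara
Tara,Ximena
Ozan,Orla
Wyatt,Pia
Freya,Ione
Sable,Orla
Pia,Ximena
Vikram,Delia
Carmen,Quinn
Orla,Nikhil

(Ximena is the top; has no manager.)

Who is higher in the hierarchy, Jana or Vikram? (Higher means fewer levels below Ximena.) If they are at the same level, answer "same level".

Both Jana and Vikram are 3 levels below Ximena.

same level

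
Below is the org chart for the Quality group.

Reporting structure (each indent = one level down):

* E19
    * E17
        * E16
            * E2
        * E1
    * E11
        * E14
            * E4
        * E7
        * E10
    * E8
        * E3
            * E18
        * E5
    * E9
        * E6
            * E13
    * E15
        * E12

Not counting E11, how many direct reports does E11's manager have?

E11 reports to E19. E19's other direct reports are E17, E8, E9, E15 — 4 peers.

4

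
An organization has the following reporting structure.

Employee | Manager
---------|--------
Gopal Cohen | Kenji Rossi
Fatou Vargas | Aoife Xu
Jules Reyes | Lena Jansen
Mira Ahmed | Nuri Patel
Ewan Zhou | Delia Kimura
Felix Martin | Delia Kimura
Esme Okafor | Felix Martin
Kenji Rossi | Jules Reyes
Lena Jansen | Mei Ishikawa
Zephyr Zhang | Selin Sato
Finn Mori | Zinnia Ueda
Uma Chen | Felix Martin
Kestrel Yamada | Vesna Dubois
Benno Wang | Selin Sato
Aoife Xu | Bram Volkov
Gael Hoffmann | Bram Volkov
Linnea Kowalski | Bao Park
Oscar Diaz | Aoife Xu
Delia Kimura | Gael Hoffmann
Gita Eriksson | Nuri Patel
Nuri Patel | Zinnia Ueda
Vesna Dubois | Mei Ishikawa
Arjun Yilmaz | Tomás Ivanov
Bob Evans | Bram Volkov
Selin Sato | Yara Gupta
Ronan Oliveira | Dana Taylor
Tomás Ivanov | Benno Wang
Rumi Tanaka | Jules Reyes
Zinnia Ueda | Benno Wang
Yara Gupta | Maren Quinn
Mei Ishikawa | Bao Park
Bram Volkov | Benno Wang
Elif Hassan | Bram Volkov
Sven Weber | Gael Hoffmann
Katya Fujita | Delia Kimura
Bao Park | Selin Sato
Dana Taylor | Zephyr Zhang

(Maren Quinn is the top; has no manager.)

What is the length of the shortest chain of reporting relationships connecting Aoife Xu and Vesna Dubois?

Aoife Xu is 3 levels below Selin Sato, and Vesna Dubois is 3 levels below Selin Sato (their lowest common manager). The shortest path runs up from Aoife Xu to Selin Sato and back down to Vesna Dubois: 3 + 3 = 6 links.

6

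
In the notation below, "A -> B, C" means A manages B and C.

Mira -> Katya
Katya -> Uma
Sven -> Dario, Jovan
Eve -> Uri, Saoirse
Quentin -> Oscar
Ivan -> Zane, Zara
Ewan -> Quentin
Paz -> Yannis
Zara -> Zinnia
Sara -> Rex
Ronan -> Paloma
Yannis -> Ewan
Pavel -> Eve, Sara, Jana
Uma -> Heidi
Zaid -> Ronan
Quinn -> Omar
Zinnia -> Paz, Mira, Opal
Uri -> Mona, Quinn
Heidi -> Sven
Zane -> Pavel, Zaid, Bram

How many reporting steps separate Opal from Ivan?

Chain from Opal up to Ivan: Opal → Zinnia → Zara → Ivan. That is 3 steps up, so Opal is 3 levels below Ivan.

3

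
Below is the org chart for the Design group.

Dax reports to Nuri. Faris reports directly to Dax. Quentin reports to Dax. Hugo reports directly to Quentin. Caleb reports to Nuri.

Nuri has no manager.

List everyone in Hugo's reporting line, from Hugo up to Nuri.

Hugo reports to Quentin. Quentin reports to Dax. Dax reports to Nuri. Nuri is at the top.

Hugo -> Quentin -> Dax -> Nuri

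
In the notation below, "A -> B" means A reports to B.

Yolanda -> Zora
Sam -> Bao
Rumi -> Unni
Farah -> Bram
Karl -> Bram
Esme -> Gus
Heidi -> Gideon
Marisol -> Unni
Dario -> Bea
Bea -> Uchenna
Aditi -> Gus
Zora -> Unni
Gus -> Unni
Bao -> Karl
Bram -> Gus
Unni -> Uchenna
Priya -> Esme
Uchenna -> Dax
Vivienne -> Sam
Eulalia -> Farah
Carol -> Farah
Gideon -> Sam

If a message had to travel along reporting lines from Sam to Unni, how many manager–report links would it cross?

5

Sam is in Unni's organization: the chain from Sam up to Unni is Sam → Bao → Karl → Bram → Gus → Unni, which is 5 links.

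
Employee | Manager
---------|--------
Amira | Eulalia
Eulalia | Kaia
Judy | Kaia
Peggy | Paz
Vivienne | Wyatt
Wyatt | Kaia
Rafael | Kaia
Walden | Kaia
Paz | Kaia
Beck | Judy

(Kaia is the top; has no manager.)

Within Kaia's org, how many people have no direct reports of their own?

6

The people in Kaia's organization with no one reporting to them are Beck, Walden, Amira, Vivienne, Rafael, Peggy. That is 6.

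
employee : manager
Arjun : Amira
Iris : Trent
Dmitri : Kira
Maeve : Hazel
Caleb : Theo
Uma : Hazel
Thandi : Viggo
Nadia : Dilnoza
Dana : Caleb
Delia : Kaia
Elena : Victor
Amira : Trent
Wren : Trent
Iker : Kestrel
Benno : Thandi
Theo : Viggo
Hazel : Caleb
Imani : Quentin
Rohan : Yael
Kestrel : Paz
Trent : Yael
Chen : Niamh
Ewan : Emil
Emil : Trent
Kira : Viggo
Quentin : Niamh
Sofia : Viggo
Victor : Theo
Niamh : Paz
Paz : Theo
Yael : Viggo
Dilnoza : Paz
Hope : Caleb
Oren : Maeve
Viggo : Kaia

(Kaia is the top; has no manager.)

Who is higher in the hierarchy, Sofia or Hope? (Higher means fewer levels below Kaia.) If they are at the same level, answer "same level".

Sofia

Sofia is 2 levels below Kaia; Hope is 4. Sofia is higher.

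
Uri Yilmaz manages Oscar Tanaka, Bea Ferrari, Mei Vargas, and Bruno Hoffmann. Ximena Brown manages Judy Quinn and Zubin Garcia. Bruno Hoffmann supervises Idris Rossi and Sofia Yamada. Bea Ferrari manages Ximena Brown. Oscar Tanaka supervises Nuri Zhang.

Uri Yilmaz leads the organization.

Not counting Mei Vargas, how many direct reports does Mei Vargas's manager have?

3

Mei Vargas reports to Uri Yilmaz. Uri Yilmaz's other direct reports are Oscar Tanaka, Bea Ferrari, Bruno Hoffmann — 3 peers.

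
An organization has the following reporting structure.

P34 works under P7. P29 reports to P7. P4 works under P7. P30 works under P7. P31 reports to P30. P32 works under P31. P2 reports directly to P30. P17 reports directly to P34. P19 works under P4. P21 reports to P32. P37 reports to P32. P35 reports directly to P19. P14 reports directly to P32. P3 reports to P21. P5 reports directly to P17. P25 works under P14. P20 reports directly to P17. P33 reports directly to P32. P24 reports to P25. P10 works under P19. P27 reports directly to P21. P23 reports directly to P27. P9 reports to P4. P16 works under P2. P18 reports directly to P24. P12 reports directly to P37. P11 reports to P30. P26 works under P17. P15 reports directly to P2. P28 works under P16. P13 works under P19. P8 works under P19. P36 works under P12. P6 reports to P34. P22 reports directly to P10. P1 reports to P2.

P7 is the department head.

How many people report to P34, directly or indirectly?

P34 directly manages P17, P6. Under P17: P26, P20, P5 (3). P6 has no reports. So P34's organization is 2 direct reports plus everyone under them: 4 + 1 = 5.

5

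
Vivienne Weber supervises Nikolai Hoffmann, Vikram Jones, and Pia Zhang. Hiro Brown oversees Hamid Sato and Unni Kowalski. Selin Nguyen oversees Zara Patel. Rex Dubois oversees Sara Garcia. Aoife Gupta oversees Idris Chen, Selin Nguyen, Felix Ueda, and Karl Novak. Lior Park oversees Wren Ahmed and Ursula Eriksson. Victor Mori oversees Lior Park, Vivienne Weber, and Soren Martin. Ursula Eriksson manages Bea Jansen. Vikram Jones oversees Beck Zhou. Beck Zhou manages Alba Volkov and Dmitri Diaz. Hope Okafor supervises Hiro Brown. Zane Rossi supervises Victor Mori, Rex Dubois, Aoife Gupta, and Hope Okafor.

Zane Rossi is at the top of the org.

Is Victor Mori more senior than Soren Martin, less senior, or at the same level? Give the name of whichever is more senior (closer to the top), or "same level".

Victor Mori is 1 level below Zane Rossi; Soren Martin is 2. Victor Mori is higher.

Victor Mori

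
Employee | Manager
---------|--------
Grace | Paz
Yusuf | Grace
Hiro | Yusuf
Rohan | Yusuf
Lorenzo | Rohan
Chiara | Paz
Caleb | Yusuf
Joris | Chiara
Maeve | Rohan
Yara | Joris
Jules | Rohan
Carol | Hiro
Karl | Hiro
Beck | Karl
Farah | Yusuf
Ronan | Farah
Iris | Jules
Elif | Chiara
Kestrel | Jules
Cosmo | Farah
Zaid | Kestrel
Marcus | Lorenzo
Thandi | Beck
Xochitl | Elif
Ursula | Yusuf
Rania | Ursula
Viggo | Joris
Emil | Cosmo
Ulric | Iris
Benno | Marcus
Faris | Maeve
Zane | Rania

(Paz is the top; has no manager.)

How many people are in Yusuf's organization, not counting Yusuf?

Yusuf directly manages Hiro, Rohan, Caleb, Farah, Ursula. Under Hiro: Karl, Beck, Thandi, Carol (4). Under Rohan: Jules, Kestrel, Zaid, Iris, Ulric, Maeve, Faris, Lorenzo, Marcus, Benno (10). Caleb has no reports. Under Farah: Cosmo, Emil, Ronan (3). Under Ursula: Rania, Zane (2). So Yusuf's organization is 5 direct reports plus everyone under them: 5 + 11 + 1 + 4 + 3 = 24.

24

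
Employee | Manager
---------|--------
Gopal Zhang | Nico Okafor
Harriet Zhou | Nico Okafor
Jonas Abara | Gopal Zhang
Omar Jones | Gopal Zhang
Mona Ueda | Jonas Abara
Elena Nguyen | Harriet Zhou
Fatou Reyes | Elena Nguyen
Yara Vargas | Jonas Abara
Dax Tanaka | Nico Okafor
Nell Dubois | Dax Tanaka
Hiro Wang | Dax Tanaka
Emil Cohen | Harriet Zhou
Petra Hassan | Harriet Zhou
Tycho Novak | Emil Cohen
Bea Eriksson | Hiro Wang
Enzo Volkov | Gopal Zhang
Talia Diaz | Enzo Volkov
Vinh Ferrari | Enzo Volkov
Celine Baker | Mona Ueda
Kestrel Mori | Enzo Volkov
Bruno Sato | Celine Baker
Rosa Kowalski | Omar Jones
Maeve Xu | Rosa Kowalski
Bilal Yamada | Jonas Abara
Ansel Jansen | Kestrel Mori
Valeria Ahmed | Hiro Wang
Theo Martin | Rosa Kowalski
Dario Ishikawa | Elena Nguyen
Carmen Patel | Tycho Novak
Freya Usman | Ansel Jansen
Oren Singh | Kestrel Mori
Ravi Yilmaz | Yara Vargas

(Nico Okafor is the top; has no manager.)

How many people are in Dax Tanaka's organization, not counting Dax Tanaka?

4

Dax Tanaka directly manages Nell Dubois, Hiro Wang. Nell Dubois has no reports. Under Hiro Wang: Valeria Ahmed, Bea Eriksson (2). So Dax Tanaka's organization is 2 direct reports plus everyone under them: 1 + 3 = 4.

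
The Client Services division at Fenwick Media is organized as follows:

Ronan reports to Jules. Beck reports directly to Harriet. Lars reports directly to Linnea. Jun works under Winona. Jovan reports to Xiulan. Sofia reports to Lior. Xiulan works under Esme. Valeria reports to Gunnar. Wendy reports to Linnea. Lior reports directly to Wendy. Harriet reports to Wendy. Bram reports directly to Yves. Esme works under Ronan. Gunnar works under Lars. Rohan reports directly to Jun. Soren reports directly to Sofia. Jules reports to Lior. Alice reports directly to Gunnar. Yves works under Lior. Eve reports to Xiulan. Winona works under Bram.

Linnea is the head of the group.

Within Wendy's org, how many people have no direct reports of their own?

The people in Wendy's organization with no one reporting to them are Soren, Jovan, Eve, Rohan, Beck. That is 5.

5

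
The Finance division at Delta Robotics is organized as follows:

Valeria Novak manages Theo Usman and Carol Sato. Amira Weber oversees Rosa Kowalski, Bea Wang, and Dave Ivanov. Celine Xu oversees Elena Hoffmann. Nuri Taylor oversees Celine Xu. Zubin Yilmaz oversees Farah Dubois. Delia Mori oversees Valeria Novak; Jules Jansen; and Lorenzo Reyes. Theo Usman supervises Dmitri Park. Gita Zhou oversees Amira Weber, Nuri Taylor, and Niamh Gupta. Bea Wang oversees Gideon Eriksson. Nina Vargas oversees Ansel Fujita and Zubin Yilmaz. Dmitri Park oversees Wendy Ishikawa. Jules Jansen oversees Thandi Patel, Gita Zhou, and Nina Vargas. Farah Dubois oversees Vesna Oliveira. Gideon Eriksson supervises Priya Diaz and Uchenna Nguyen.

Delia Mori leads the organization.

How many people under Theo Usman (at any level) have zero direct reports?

The only person in Theo Usman's organization with no one reporting to them is Wendy Ishikawa. That is 1.

1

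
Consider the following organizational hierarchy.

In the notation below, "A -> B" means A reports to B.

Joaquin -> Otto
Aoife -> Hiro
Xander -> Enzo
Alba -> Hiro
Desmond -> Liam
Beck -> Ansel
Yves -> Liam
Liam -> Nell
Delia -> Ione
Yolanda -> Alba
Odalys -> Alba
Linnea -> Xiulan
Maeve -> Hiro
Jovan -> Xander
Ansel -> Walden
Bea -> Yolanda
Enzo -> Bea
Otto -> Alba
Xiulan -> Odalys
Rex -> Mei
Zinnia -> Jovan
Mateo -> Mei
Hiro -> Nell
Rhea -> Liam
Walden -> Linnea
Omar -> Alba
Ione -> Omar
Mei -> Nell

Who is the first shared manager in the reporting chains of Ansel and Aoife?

Hiro

Ansel's chain of managers is Walden, Linnea, Xiulan, Odalys, Alba, Hiro, Nell. Aoife's chain of managers is Hiro, Nell. The first manager that appears in both chains is Hiro.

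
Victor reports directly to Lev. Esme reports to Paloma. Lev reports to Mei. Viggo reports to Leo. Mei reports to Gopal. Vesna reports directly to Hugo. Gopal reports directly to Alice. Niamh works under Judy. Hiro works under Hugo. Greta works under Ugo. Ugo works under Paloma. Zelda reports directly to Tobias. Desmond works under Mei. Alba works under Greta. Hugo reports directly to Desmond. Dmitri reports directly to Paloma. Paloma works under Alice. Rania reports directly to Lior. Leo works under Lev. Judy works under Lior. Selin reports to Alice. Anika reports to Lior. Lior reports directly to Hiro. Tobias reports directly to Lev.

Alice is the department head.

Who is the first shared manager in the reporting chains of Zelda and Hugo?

Zelda's chain of managers is Tobias, Lev, Mei, Gopal, Alice. Hugo's chain of managers is Desmond, Mei, Gopal, Alice. The first manager that appears in both chains is Mei.

Mei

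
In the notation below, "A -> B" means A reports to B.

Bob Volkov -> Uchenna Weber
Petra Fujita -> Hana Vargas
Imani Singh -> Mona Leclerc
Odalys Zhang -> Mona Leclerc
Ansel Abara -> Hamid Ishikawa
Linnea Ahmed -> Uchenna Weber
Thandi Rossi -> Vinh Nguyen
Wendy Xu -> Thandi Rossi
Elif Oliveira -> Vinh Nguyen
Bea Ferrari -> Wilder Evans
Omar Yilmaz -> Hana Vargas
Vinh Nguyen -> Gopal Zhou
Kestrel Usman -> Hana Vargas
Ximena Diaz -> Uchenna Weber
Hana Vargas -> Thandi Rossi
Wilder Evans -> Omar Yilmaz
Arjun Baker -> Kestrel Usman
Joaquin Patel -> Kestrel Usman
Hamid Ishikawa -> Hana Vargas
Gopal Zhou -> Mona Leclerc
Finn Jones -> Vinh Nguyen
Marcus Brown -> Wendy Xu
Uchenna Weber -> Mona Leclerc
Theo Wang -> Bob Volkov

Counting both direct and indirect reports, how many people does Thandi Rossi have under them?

Thandi Rossi directly manages Hana Vargas, Wendy Xu. Under Hana Vargas: Petra Fujita, Kestrel Usman, Joaquin Patel, Arjun Baker, Omar Yilmaz, Wilder Evans, Bea Ferrari, Hamid Ishikawa, Ansel Abara (9). Under Wendy Xu: Marcus Brown (1). So Thandi Rossi's organization is 2 direct reports plus everyone under them: 10 + 2 = 12.

12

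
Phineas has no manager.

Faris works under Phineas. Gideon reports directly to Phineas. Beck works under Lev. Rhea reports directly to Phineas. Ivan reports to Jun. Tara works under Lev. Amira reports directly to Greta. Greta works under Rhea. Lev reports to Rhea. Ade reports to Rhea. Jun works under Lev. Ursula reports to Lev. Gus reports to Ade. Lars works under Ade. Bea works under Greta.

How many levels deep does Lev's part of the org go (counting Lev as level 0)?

The longest chain under Lev runs Lev → Jun → Ivan, which is 2 levels below Lev.

2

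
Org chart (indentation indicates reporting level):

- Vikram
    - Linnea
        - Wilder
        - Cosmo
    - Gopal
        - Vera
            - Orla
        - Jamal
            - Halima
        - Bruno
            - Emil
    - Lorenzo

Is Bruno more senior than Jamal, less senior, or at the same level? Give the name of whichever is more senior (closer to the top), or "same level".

same level

Both Bruno and Jamal are 2 levels below Vikram.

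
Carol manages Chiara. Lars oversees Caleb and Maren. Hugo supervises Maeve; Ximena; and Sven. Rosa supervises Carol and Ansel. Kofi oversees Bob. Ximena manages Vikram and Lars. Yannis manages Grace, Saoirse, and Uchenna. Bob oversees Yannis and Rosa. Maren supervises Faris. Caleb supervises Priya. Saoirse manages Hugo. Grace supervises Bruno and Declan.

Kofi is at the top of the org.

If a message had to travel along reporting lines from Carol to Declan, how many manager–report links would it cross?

Carol is 2 levels below Bob, and Declan is 3 levels below Bob (their lowest common manager). The shortest path runs up from Carol to Bob and back down to Declan: 2 + 3 = 5 links.

5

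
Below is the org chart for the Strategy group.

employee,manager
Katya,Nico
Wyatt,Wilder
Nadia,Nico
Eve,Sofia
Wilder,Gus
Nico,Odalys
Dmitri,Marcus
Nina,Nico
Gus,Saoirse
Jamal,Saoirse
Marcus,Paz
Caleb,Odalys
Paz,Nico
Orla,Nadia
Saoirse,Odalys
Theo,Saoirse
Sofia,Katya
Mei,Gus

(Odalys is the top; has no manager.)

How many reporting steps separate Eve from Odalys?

4

Chain from Eve up to Odalys: Eve → Sofia → Katya → Nico → Odalys. That is 4 steps up, so Eve is 4 levels below Odalys.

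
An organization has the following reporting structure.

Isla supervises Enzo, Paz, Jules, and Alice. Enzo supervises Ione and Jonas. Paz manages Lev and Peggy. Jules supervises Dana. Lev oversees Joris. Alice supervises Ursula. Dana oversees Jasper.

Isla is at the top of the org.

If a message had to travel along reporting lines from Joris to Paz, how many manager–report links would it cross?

Joris is in Paz's organization: the chain from Joris up to Paz is Joris → Lev → Paz, which is 2 links.

2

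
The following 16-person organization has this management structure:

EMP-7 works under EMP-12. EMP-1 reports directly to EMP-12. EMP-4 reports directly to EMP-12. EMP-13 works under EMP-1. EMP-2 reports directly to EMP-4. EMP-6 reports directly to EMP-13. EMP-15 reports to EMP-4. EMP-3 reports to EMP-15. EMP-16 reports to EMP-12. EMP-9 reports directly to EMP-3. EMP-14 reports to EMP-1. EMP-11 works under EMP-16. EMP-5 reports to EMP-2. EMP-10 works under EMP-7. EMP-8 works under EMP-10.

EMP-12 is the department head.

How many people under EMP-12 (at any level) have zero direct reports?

6

The people in EMP-12's organization with no one reporting to them are EMP-11, EMP-9, EMP-5, EMP-14, EMP-6, EMP-8. That is 6.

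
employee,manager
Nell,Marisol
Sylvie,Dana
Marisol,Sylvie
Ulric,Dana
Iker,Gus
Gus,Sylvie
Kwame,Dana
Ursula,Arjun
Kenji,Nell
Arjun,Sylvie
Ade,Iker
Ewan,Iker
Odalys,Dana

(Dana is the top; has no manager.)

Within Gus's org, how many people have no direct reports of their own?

The people in Gus's organization with no one reporting to them are Ade, Ewan. That is 2.

2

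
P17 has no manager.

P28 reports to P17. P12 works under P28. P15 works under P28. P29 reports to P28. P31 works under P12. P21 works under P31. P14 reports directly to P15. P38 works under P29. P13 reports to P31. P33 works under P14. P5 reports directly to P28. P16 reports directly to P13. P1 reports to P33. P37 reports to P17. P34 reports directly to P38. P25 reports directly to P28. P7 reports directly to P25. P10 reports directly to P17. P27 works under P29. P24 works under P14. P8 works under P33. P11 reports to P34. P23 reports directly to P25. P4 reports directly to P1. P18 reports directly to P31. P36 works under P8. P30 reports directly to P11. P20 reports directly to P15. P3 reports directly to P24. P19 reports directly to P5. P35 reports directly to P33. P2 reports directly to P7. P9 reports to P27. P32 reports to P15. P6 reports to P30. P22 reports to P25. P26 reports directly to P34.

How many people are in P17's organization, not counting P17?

P17 directly manages P28, P37, P10. Under P28: P25, P22, P23, P7, P2, P5, P19, P29, P27, P9, P38, P34, P26, P11, P30, P6, P15, P32, P20, P14, P24, P3, P33, P35, P8, P36, P1, P4, P12, P31, P18, P13, P16, P21 (34). P37 has no reports. P10 has no reports. So P17's organization is 3 direct reports plus everyone under them: 35 + 1 + 1 = 37.

37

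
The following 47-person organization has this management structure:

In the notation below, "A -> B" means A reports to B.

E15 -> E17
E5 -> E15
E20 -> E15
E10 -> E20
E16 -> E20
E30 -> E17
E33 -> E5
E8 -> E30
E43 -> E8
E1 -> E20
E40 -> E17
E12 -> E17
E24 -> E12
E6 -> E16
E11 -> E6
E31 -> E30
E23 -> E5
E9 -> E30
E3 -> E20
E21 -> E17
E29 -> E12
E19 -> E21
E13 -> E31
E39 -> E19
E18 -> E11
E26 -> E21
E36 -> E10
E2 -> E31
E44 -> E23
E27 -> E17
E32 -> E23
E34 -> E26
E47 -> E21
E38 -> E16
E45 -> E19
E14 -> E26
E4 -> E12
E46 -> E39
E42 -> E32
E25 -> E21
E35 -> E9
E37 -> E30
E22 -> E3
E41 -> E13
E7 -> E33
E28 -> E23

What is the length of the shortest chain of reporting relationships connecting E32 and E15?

3

E32 is in E15's organization: the chain from E32 up to E15 is E32 → E23 → E5 → E15, which is 3 links.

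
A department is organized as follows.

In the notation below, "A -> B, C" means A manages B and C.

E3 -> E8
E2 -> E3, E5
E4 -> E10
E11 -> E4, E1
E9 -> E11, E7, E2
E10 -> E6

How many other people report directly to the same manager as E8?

E8 reports to E3, and E3 has no other direct reports. E8 has 0 peers.

0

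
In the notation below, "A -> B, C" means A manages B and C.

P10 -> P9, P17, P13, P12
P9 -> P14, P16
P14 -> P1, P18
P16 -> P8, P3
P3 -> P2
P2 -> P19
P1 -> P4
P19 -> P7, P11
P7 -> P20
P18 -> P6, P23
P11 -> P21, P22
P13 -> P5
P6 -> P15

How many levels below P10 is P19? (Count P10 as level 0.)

5

Chain from P19 up to P10: P19 → P2 → P3 → P16 → P9 → P10. That is 5 steps up, so P19 is 5 levels below P10.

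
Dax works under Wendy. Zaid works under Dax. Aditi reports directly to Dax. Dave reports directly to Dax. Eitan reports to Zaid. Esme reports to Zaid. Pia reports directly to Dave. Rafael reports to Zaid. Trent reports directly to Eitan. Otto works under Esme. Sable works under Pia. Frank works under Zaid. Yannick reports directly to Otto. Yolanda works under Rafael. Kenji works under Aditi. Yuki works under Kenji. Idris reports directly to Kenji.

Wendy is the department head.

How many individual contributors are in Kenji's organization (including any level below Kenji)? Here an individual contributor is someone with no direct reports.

The people in Kenji's organization with no one reporting to them are Idris, Yuki. That is 2.

2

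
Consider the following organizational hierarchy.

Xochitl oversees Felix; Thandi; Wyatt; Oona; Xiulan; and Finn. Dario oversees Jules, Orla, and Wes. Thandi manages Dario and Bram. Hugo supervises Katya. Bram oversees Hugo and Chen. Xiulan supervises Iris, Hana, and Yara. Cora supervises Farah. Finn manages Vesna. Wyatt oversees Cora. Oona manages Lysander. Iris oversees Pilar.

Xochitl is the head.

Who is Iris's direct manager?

Iris reports directly to Xiulan.

Xiulan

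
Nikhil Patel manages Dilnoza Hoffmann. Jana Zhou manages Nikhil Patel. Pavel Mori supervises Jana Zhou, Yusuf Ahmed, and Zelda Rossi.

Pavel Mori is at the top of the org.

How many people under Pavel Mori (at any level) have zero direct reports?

3

The people in Pavel Mori's organization with no one reporting to them are Zelda Rossi, Yusuf Ahmed, Dilnoza Hoffmann. That is 3.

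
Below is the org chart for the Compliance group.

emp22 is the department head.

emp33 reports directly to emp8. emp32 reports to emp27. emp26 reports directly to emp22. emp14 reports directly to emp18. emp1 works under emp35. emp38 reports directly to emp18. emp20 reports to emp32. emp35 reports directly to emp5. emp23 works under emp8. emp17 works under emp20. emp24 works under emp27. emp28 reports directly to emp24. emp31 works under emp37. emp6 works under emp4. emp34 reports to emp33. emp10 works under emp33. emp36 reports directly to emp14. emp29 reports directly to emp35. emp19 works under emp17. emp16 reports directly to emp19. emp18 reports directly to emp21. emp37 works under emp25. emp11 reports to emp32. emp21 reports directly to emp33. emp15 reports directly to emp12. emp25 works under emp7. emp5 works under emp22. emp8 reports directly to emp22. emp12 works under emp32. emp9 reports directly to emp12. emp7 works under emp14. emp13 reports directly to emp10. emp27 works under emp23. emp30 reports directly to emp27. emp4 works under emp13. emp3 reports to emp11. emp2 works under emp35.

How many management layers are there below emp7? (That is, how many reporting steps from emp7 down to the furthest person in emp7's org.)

3

The longest chain under emp7 runs emp7 → emp25 → emp37 → emp31, which is 3 levels below emp7.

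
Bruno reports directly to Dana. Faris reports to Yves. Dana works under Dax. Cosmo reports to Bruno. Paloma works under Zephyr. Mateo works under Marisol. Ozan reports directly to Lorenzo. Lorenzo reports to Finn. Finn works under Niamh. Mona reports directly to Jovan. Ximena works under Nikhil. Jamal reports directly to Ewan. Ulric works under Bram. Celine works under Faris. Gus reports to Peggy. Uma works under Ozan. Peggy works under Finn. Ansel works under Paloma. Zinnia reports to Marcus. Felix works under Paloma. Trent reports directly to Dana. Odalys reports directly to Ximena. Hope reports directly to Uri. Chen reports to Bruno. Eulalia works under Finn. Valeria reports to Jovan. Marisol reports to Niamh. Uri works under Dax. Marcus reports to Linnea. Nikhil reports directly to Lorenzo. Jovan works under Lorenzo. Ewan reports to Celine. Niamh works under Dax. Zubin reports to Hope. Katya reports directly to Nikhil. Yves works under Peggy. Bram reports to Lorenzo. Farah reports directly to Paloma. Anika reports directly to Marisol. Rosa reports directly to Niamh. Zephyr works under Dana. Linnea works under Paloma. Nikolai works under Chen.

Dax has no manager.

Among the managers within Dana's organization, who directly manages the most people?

Direct-report counts within Dana's organization: Dana has 3; Bruno has 2; Chen has 1; Zephyr has 1; Paloma has 4; Linnea has 1; Marcus has 1. The largest is 4, held by Paloma.

Paloma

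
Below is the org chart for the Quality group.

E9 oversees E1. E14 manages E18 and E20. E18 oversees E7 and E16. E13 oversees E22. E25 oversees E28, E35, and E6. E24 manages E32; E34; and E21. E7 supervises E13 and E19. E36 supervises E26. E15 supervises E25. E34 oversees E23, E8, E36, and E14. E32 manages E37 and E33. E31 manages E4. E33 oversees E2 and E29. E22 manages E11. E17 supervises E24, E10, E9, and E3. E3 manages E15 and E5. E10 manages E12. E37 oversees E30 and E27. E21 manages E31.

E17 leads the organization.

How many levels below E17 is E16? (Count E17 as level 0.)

Chain from E16 up to E17: E16 → E18 → E14 → E34 → E24 → E17. That is 5 steps up, so E16 is 5 levels below E17.

5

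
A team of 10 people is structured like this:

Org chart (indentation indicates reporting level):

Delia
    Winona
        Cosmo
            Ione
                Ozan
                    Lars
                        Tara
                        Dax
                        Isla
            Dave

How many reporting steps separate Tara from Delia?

Chain from Tara up to Delia: Tara → Lars → Ozan → Ione → Cosmo → Winona → Delia. That is 6 steps up, so Tara is 6 levels below Delia.

6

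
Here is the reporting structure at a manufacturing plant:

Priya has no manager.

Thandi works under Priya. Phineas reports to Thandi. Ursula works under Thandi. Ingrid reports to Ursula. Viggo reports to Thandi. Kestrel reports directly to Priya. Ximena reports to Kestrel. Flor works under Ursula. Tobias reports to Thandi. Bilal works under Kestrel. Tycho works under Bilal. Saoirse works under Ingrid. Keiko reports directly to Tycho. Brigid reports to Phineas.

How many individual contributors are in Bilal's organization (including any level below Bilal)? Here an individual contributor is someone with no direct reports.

The only person in Bilal's organization with no one reporting to them is Keiko. That is 1.

1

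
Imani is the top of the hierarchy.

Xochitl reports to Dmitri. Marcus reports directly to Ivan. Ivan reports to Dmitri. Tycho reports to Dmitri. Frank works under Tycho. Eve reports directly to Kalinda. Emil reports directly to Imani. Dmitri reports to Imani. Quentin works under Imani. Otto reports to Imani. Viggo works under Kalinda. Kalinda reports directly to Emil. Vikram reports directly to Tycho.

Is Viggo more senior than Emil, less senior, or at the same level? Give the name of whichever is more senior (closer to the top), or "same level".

Emil

Viggo is 3 levels below Imani; Emil is 1. Emil is higher.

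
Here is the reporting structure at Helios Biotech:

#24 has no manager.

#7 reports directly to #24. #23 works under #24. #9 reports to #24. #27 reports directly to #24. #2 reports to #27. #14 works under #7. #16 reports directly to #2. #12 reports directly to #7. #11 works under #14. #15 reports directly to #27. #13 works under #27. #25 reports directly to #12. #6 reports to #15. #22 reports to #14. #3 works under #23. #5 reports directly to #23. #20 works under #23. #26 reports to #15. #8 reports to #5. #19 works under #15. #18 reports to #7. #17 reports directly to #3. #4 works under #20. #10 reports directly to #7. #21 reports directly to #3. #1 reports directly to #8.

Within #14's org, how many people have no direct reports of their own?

2

The people in #14's organization with no one reporting to them are #22, #11. That is 2.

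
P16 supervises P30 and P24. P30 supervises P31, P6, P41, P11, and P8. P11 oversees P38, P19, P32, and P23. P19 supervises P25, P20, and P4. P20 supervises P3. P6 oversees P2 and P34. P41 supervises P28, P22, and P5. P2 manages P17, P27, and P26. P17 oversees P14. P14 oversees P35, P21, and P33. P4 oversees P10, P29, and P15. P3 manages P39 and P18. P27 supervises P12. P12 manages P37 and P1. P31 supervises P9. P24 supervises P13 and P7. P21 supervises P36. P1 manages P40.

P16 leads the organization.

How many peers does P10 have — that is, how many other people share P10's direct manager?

P10 reports to P4. P4's other direct reports are P29, P15 — 2 peers.

2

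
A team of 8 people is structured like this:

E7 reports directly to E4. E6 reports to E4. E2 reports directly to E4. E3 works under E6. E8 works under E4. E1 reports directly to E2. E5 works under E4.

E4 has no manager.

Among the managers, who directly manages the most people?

E4

Direct-report counts: E4 has 5; E2 has 1; E6 has 1. The largest is 5, held by E4.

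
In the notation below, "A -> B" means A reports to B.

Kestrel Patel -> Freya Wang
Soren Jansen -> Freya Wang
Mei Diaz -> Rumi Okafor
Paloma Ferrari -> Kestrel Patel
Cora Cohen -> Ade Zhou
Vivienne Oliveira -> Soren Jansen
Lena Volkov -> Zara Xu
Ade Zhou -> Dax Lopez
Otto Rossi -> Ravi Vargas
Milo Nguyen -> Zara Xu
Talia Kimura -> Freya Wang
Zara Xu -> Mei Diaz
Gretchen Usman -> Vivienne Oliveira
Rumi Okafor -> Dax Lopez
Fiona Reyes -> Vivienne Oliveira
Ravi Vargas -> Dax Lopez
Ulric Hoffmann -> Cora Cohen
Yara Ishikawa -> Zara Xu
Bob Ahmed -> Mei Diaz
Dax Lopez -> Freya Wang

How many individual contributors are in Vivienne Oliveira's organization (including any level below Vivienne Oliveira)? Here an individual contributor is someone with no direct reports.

2

The people in Vivienne Oliveira's organization with no one reporting to them are Gretchen Usman, Fiona Reyes. That is 2.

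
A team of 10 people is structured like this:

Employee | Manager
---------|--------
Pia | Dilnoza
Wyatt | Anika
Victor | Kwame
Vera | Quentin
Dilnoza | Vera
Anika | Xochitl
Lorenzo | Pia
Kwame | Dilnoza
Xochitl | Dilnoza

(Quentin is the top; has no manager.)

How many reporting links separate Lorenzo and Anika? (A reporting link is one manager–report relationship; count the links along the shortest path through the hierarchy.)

4

Lorenzo is 2 levels below Dilnoza, and Anika is 2 levels below Dilnoza (their lowest common manager). The shortest path runs up from Lorenzo to Dilnoza and back down to Anika: 2 + 2 = 4 links.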